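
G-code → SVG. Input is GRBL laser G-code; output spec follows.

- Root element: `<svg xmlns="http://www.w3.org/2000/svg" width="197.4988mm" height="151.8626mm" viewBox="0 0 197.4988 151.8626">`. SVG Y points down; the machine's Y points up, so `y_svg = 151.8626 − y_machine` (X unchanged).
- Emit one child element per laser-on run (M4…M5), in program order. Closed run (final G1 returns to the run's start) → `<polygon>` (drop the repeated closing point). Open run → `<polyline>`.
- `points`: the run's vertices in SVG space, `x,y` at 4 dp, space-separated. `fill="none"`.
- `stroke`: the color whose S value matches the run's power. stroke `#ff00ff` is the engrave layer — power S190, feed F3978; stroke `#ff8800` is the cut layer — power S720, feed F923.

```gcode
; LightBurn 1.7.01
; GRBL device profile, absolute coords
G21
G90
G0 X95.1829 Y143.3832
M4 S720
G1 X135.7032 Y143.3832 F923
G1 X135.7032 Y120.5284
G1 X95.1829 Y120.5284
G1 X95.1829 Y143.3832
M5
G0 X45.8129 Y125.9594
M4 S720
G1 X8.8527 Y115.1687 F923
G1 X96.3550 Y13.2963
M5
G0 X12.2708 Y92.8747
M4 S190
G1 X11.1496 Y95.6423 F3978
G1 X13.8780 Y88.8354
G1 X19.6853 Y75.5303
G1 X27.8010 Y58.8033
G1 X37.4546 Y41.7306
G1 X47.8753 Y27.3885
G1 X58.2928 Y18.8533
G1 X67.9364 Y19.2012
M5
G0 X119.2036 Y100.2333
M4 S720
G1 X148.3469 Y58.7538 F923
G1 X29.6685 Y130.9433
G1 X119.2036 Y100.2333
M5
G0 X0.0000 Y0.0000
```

<svg xmlns="http://www.w3.org/2000/svg" width="197.4988mm" height="151.8626mm" viewBox="0 0 197.4988 151.8626">
  <polygon points="95.1829,8.4794 135.7032,8.4794 135.7032,31.3342 95.1829,31.3342" fill="none" stroke="#ff8800"/>
  <polyline points="45.8129,25.9032 8.8527,36.6939 96.3550,138.5663" fill="none" stroke="#ff8800"/>
  <polyline points="12.2708,58.9879 11.1496,56.2203 13.8780,63.0272 19.6853,76.3323 27.8010,93.0593 37.4546,110.1320 47.8753,124.4741 58.2928,133.0093 67.9364,132.6614" fill="none" stroke="#ff00ff"/>
  <polygon points="119.2036,51.6293 148.3469,93.1088 29.6685,20.9193" fill="none" stroke="#ff8800"/>
</svg>

y_svg = 151.8626 − y_m.

[1] S720→`#ff8800` (cut); closed run; points: 95.1829,8.4794 135.7032,8.4794 135.7032,31.3342 95.1829,31.3342

[2] S720→`#ff8800` (cut); open run; points: 45.8129,25.9032 8.8527,36.6939 96.3550,138.5663

[3] S190→`#ff00ff` (engrave); open run; points: 12.2708,58.9879 11.1496,56.2203 13.8780,63.0272 19.6853,76.3323 27.8010,93.0593 37.4546,110.1320 47.8753,124.4741 58.2928,133.0093 67.9364,132.6614

[4] S720→`#ff8800` (cut); closed run; points: 119.2036,51.6293 148.3469,93.1088 29.6685,20.9193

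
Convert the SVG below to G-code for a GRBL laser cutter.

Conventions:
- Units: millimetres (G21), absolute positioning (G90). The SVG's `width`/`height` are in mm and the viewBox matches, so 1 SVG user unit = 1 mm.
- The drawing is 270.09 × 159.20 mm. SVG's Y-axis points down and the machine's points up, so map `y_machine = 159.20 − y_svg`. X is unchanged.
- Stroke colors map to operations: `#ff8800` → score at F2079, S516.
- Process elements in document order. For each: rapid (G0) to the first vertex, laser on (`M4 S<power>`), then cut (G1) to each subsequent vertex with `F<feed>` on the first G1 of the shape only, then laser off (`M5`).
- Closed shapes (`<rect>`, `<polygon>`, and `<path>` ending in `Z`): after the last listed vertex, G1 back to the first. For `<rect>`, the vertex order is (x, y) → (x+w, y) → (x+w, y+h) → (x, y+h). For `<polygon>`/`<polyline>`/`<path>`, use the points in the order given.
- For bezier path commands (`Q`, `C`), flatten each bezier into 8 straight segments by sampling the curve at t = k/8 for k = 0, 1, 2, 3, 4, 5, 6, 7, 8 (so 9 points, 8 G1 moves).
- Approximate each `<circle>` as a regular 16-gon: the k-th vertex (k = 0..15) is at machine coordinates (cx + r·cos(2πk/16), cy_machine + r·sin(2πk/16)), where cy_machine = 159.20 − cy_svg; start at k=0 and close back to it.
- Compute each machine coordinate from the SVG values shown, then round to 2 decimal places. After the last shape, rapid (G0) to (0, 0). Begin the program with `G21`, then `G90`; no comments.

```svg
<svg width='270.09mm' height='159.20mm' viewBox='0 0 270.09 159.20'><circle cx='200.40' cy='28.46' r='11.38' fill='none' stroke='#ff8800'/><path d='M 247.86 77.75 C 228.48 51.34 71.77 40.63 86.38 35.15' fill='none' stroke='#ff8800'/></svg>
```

Since the viewBox matches the mm dimensions, user units are millimetres directly. The only transform is the Y-flip y_m = 159.20 − y_svg.

Shape 1 is a circle drawn with `<circle>`. Its stroke #ff8800 means score at S516, F2079. After flipping Y the toolpath is (211.78,130.74) → (210.91,135.09) → (208.45,138.79) → (204.75,141.25) → (200.40,142.12) → (196.05,141.25) → (192.35,138.79) → (189.89,135.09) → (189.02,130.74) → (189.89,126.39) → (192.35,122.69) → (196.05,120.23) → (200.40,119.36) → (204.75,120.23) → (208.45,122.69) → (210.91,126.39) → (211.78,130.74), returning to the start.

Shape 2 is a cubic bezier drawn with `<path>`. Its stroke #ff8800 means score at S516, F2079. After flipping Y the toolpath is (247.86,81.45) → (234.76,90.64) → (212.40,98.48) → (184.40,105.09) → (154.37,110.60) → (125.94,115.13) → (102.72,118.80) → (88.33,121.73) → (86.38,124.05).

G21
G90
G0 X211.78 Y130.74
M4 S516
G1 X210.91 Y135.09 F2079
G1 X208.45 Y138.79
G1 X204.75 Y141.25
G1 X200.40 Y142.12
G1 X196.05 Y141.25
G1 X192.35 Y138.79
G1 X189.89 Y135.09
G1 X189.02 Y130.74
G1 X189.89 Y126.39
G1 X192.35 Y122.69
G1 X196.05 Y120.23
G1 X200.40 Y119.36
G1 X204.75 Y120.23
G1 X208.45 Y122.69
G1 X210.91 Y126.39
G1 X211.78 Y130.74
M5
G0 X247.86 Y81.45
M4 S516
G1 X234.76 Y90.64 F2079
G1 X212.40 Y98.48
G1 X184.40 Y105.09
G1 X154.37 Y110.60
G1 X125.94 Y115.13
G1 X102.72 Y118.80
G1 X88.33 Y121.73
G1 X86.38 Y124.05
M5
G0 X0.00 Y0.00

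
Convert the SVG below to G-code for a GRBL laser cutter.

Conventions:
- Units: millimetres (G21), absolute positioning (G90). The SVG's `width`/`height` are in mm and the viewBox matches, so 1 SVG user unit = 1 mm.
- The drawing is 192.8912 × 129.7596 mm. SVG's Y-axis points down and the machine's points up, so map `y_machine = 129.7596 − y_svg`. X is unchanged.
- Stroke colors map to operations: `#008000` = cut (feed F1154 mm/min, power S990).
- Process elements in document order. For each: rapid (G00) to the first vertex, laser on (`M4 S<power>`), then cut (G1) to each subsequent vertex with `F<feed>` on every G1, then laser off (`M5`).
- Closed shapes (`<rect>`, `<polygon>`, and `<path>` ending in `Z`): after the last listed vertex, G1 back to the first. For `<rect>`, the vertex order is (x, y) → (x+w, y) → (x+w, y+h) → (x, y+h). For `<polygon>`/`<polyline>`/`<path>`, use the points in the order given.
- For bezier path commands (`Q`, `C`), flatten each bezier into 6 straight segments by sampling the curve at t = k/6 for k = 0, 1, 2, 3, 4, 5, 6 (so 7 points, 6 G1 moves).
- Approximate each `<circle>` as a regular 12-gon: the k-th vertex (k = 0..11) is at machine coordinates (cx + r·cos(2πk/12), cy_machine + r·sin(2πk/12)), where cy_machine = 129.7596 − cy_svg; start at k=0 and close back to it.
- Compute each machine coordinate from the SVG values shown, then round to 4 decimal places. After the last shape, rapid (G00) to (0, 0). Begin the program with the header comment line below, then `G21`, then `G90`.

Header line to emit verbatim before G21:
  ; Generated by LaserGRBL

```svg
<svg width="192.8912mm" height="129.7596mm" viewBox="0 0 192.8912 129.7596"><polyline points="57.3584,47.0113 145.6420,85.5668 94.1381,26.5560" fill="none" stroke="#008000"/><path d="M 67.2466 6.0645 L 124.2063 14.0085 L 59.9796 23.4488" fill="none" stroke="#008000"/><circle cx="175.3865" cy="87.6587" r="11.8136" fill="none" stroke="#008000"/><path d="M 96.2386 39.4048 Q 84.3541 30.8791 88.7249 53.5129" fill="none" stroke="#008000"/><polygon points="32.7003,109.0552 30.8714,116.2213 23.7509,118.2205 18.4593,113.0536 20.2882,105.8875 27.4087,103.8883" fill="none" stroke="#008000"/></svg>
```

1 u = 1 mm; y_m = 129.7596 − y.

[1] `<polyline>` open polyline, #008000→cut S990 F1154: (57.3584,82.7483) → (145.6420,44.1928) → (94.1381,103.2036)

[2] `<path>` open polyline, #008000→cut S990 F1154: (67.2466,123.6951) → (124.2063,115.7511) → (59.9796,106.3108)

[3] `<circle>` circle, #008000→cut S990 F1154: (187.2001,42.1009) → (185.6174,48.0077) → (181.2933,52.3318) → (175.3865,53.9145) → (169.4797,52.3318) → (165.1556,48.0077) → (163.5729,42.1009) → (165.1556,36.1941) → (169.4797,31.8700) → (175.3865,30.2873) → (181.2933,31.8700) → (185.6174,36.1941) → (187.2001,42.1009) (closed)

[4] `<path>` quadratic bezier, #008000→cut S990 F1154: (96.2386,90.3548) → (92.7286,92.3312) → (90.1217,92.5764) → (88.4179,91.0906) → (87.6172,87.8737) → (87.7195,82.9258) → (88.7249,76.2467)

[5] `<polygon>` regular polygon, #008000→cut S990 F1154: (32.7003,20.7044) → (30.8714,13.5383) → (23.7509,11.5391) → (18.4593,16.7060) → (20.2882,23.8721) → (27.4087,25.8713) → (32.7003,20.7044) (closed)

; Generated by LaserGRBL
G21
G90
G00 X57.3584 Y82.7483
M4 S990
G1 X145.6420 Y44.1928 F1154
G1 X94.1381 Y103.2036 F1154
M5
G00 X67.2466 Y123.6951
M4 S990
G1 X124.2063 Y115.7511 F1154
G1 X59.9796 Y106.3108 F1154
M5
G00 X187.2001 Y42.1009
M4 S990
G1 X185.6174 Y48.0077 F1154
G1 X181.2933 Y52.3318 F1154
G1 X175.3865 Y53.9145 F1154
G1 X169.4797 Y52.3318 F1154
G1 X165.1556 Y48.0077 F1154
G1 X163.5729 Y42.1009 F1154
G1 X165.1556 Y36.1941 F1154
G1 X169.4797 Y31.8700 F1154
G1 X175.3865 Y30.2873 F1154
G1 X181.2933 Y31.8700 F1154
G1 X185.6174 Y36.1941 F1154
G1 X187.2001 Y42.1009 F1154
M5
G00 X96.2386 Y90.3548
M4 S990
G1 X92.7286 Y92.3312 F1154
G1 X90.1217 Y92.5764 F1154
G1 X88.4179 Y91.0906 F1154
G1 X87.6172 Y87.8737 F1154
G1 X87.7195 Y82.9258 F1154
G1 X88.7249 Y76.2467 F1154
M5
G00 X32.7003 Y20.7044
M4 S990
G1 X30.8714 Y13.5383 F1154
G1 X23.7509 Y11.5391 F1154
G1 X18.4593 Y16.7060 F1154
G1 X20.2882 Y23.8721 F1154
G1 X27.4087 Y25.8713 F1154
G1 X32.7003 Y20.7044 F1154
M5
G00 X0.0000 Y0.0000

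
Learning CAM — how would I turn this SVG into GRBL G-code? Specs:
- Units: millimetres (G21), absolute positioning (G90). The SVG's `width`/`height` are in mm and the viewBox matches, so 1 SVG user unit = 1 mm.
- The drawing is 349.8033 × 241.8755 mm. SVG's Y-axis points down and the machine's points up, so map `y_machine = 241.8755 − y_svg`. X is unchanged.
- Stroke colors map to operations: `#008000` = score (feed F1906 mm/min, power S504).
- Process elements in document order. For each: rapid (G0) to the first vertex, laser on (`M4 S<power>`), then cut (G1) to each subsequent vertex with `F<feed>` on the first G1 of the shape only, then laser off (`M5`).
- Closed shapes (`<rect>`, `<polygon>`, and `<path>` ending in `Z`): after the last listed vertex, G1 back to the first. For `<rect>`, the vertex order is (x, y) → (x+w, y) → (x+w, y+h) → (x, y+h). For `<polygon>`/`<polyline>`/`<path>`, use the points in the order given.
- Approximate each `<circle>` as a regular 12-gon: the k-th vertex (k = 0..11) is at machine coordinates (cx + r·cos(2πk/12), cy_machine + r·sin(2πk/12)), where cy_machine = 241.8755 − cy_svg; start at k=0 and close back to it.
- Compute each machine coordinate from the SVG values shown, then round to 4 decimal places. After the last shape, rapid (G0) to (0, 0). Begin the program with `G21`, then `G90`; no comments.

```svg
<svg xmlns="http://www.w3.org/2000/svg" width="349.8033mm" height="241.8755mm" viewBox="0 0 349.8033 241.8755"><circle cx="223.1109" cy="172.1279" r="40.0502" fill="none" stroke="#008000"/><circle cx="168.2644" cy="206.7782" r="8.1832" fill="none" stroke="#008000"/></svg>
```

G21
G90
G0 X263.1611 Y69.7476
M4 S504
G1 X257.7954 Y89.7727 F1906
G1 X243.1360 Y104.4321
G1 X223.1109 Y109.7978
G1 X203.0858 Y104.4321
G1 X188.4264 Y89.7727
G1 X183.0607 Y69.7476
G1 X188.4264 Y49.7225
G1 X203.0858 Y35.0631
G1 X223.1109 Y29.6974
G1 X243.1360 Y35.0631
G1 X257.7954 Y49.7225
G1 X263.1611 Y69.7476
M5
G0 X176.4476 Y35.0973
M4 S504
G1 X175.3513 Y39.1889 F1906
G1 X172.3560 Y42.1842
G1 X168.2644 Y43.2805
G1 X164.1728 Y42.1842
G1 X161.1775 Y39.1889
G1 X160.0812 Y35.0973
G1 X161.1775 Y31.0057
G1 X164.1728 Y28.0104
G1 X168.2644 Y26.9141
G1 X172.3560 Y28.0104
G1 X175.3513 Y31.0057
G1 X176.4476 Y35.0973
M5
G0 X0.0000 Y0.0000

Since the viewBox matches the mm dimensions, user units are millimetres directly. The only transform is the Y-flip y_m = 241.8755 − y_svg.

Shape 1 is a circle drawn with `<circle>`. Its stroke #008000 means score at S504, F1906. After flipping Y the toolpath is (263.1611,69.7476) → (257.7954,89.7727) → (243.1360,104.4321) → (223.1109,109.7978) → (203.0858,104.4321) → (188.4264,89.7727) → (183.0607,69.7476) → (188.4264,49.7225) → (203.0858,35.0631) → (223.1109,29.6974) → (243.1360,35.0631) → (257.7954,49.7225) → (263.1611,69.7476), returning to the start.

Shape 2 is a circle drawn with `<circle>`. Its stroke #008000 means score at S504, F1906. After flipping Y the toolpath is (176.4476,35.0973) → (175.3513,39.1889) → (172.3560,42.1842) → (168.2644,43.2805) → (164.1728,42.1842) → (161.1775,39.1889) → (160.0812,35.0973) → (161.1775,31.0057) → (164.1728,28.0104) → (168.2644,26.9141) → (172.3560,28.0104) → (175.3513,31.0057) → (176.4476,35.0973), returning to the start.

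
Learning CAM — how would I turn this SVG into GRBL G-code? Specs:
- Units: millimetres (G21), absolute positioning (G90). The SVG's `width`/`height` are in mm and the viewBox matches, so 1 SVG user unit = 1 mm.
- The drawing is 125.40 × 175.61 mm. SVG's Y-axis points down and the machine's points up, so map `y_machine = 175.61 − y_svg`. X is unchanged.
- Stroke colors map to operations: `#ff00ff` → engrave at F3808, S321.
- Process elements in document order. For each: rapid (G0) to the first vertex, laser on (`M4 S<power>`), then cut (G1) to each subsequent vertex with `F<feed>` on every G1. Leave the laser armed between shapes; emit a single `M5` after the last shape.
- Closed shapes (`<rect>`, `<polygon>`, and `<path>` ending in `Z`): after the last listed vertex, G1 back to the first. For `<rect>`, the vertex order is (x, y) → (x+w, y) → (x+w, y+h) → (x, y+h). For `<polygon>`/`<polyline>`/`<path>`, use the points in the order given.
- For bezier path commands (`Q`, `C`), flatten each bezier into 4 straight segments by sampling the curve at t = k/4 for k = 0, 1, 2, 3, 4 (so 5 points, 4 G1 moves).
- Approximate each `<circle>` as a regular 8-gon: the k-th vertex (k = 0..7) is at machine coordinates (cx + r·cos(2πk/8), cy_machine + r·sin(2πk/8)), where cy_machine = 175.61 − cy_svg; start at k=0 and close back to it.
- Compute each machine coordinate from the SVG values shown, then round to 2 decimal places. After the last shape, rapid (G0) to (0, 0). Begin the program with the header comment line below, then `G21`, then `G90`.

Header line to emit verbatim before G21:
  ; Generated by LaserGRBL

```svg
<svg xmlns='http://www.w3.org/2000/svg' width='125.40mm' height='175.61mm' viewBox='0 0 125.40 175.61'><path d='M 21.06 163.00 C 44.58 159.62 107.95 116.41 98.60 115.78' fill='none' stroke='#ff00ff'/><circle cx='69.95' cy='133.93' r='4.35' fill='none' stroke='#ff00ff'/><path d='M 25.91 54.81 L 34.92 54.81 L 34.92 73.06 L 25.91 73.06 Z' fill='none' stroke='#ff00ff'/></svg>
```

; Generated by LaserGRBL
G21
G90
G0 X21.06 Y12.61
M4 S321
G1 X44.41 Y21.33 F3808
G1 X72.16 Y37.25 F3808
G1 X93.74 Y52.66 F3808
G1 X98.60 Y59.83 F3808
G0 X74.30 Y41.68
M4 S321
G1 X73.03 Y44.76 F3808
G1 X69.95 Y46.03 F3808
G1 X66.87 Y44.76 F3808
G1 X65.60 Y41.68 F3808
G1 X66.87 Y38.60 F3808
G1 X69.95 Y37.33 F3808
G1 X73.03 Y38.60 F3808
G1 X74.30 Y41.68 F3808
G0 X25.91 Y120.80
M4 S321
G1 X34.92 Y120.80 F3808
G1 X34.92 Y102.55 F3808
G1 X25.91 Y102.55 F3808
G1 X25.91 Y120.80 F3808
M5
G0 X0.00 Y0.00

viewBox `0 0 125.40 175.61` with mm width/height → 1 unit = 1 mm. Flip: y_m = 175.61 − y_svg.

**Shape 1** — `<path>` cubic bezier, stroke `#ff00ff` → engrave (S321, F3808). Control points (SVG): P0=(21.06,163.00), P1=(44.58,159.62), P2=(107.95,116.41), P3=(98.60,115.78); sampled at t=k/4. Machine vertices: (21.06,12.61) → (44.41,21.33) → (72.16,37.25) → (93.74,52.66) → (98.60,59.83). Open path.

**Shape 2** — `<circle>` circle, stroke `#ff00ff` → engrave (S321, F3808). Machine vertices: (74.30,41.68) → (73.03,44.76) → (69.95,46.03) → (66.87,44.76) → (65.60,41.68) → (66.87,38.60) → (69.95,37.33) → (73.03,38.60) → (74.30,41.68). Closed: final G1 returns to the first vertex.

**Shape 3** — `<path>` rectangle, stroke `#ff00ff` → engrave (S321, F3808). Machine vertices: (25.91,120.80) → (34.92,120.80) → (34.92,102.55) → (25.91,102.55) → (25.91,120.80). Closed: final G1 returns to the first vertex.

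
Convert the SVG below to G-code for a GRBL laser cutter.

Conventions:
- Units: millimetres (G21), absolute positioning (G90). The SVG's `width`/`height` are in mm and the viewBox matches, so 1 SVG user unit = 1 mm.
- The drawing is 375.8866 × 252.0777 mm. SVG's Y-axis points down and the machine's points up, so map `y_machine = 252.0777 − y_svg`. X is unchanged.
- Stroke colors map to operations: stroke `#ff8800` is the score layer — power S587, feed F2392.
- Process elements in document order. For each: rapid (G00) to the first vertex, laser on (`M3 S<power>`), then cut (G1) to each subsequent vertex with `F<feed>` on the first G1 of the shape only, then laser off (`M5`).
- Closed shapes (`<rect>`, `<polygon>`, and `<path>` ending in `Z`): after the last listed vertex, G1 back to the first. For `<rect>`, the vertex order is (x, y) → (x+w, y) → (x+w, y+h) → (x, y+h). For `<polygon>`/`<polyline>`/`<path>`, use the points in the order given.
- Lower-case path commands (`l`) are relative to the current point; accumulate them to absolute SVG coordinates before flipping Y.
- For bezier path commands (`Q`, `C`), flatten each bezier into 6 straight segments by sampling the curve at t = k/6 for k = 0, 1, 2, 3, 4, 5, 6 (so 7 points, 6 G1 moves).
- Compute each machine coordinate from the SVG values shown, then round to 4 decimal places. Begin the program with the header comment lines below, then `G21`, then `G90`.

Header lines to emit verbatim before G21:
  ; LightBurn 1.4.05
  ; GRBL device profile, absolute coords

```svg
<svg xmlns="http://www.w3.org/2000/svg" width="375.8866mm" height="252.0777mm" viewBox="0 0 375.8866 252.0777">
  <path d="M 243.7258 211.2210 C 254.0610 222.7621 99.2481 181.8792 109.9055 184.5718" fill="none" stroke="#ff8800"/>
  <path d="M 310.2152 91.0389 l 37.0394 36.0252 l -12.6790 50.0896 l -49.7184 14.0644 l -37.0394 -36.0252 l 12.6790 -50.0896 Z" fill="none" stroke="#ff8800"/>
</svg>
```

; LightBurn 1.4.05
; GRBL device profile, absolute coords
G21
G90
G00 X243.7258 Y40.8567
M3 S587
G1 X236.6617 Y39.0104 F2392
G1 X211.2568 Y43.2347
G1 X176.6948 Y50.8631
G1 X142.1597 Y59.2289
G1 X116.8354 Y65.6654
G1 X109.9055 Y67.5059
M5
G00 X310.2152 Y161.0388
M3 S587
G1 X347.2546 Y125.0136 F2392
G1 X334.5756 Y74.9240
G1 X284.8572 Y60.8596
G1 X247.8178 Y96.8848
G1 X260.4968 Y146.9744
G1 X310.2152 Y161.0388
M5

viewBox `0 0 375.8866 252.0777` with mm width/height → 1 unit = 1 mm. Flip: y_m = 252.0777 − y_svg.

**Shape 1** — `<path>` cubic bezier, stroke `#ff8800` → score (S587, F2392). Control points (SVG): P0=(243.7258,211.2210), P1=(254.0610,222.7621), P2=(99.2481,181.8792), P3=(109.9055,184.5718); sampled at t=k/6. Machine vertices: (243.7258,40.8567) → (236.6617,39.0104) → (211.2568,43.2347) → (176.6948,50.8631) → (142.1597,59.2289) → (116.8354,65.6654) → (109.9055,67.5059). Open path.

**Shape 2** — `<path>` regular polygon, stroke `#ff8800` → score (S587, F2392). Machine vertices: (310.2152,161.0388) → (347.2546,125.0136) → (334.5756,74.9240) → (284.8572,60.8596) → (247.8178,96.8848) → (260.4968,146.9744) → (310.2152,161.0388). Closed: final G1 returns to the first vertex.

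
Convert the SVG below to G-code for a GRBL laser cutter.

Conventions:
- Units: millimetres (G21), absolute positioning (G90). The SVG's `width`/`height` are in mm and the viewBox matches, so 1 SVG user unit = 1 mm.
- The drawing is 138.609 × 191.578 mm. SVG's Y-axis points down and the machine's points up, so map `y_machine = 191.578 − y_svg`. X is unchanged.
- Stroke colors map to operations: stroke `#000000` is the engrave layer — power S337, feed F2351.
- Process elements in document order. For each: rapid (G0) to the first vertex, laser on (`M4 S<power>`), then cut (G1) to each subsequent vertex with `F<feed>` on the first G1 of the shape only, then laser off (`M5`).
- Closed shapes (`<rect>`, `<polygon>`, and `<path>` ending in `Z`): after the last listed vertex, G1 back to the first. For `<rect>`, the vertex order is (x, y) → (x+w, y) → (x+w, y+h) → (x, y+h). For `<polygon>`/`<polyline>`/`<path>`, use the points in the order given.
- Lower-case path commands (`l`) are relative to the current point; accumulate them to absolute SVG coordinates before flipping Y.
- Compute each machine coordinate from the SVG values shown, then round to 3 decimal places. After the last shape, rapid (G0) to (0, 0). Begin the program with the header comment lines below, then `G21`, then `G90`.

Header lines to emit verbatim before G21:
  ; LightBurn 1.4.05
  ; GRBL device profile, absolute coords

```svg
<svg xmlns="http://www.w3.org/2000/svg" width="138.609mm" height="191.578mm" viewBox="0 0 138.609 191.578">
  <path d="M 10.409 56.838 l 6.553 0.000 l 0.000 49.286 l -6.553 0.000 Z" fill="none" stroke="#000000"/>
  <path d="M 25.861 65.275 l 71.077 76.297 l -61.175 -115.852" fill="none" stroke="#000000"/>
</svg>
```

; LightBurn 1.4.05
; GRBL device profile, absolute coords
G21
G90
G0 X10.409 Y134.740
M4 S337
G1 X16.962 Y134.740 F2351
G1 X16.962 Y85.454
G1 X10.409 Y85.454
G1 X10.409 Y134.740
M5
G0 X25.861 Y126.303
M4 S337
G1 X96.938 Y50.006 F2351
G1 X35.763 Y165.858
M5
G0 X0.000 Y0.000

viewBox `0 0 138.609 191.578` with mm width/height → 1 unit = 1 mm. Flip: y_m = 191.578 − y_svg.

**Shape 1** — `<path>` rectangle, stroke `#000000` → engrave (S337, F2351). Machine vertices: (10.409,134.740) → (16.962,134.740) → (16.962,85.454) → (10.409,85.454) → (10.409,134.740). Closed: final G1 returns to the first vertex.

**Shape 2** — `<path>` open polyline, stroke `#000000` → engrave (S337, F2351). Machine vertices: (25.861,126.303) → (96.938,50.006) → (35.763,165.858). Open path.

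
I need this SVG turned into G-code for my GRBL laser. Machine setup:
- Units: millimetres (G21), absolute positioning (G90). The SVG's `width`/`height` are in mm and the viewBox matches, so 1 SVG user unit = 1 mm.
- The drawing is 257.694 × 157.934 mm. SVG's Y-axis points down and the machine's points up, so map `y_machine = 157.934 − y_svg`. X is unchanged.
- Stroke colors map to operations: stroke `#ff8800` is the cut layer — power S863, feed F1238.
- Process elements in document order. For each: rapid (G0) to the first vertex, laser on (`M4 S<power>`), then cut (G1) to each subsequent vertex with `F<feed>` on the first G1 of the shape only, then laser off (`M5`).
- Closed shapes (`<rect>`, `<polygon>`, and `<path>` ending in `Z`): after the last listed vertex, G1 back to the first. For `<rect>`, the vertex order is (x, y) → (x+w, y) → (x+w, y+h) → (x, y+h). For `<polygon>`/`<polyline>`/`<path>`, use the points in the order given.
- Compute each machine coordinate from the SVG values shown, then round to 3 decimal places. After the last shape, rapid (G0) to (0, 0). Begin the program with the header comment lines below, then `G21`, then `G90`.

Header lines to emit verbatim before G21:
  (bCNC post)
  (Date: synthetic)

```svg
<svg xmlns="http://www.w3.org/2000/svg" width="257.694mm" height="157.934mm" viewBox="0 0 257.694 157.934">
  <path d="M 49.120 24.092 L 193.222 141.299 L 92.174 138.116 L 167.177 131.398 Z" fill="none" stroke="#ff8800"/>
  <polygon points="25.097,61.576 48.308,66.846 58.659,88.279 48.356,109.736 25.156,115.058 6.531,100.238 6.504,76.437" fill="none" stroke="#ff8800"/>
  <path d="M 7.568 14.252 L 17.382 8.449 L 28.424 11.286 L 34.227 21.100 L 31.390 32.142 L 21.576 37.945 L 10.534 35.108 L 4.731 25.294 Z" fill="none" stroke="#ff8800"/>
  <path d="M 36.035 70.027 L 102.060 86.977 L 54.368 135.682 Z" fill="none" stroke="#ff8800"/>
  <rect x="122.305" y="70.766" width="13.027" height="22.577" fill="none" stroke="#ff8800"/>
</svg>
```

1 u = 1 mm; y_m = 157.934 − y.

[1] `<path>` closed polygon, #ff8800→cut S863 F1238: (49.120,133.842) → (193.222,16.635) → (92.174,19.818) → (167.177,26.536) → (49.120,133.842) (closed)

[2] `<polygon>` regular polygon, #ff8800→cut S863 F1238: (25.097,96.358) → (48.308,91.088) → (58.659,69.655) → (48.356,48.198) → (25.156,42.876) → (6.531,57.696) → (6.504,81.497) → (25.097,96.358) (closed)

[3] `<path>` regular polygon, #ff8800→cut S863 F1238: (7.568,143.682) → (17.382,149.485) → (28.424,146.648) → (34.227,136.834) → (31.390,125.792) → (21.576,119.989) → (10.534,122.826) → (4.731,132.640) → (7.568,143.682) (closed)

[4] `<path>` regular polygon, #ff8800→cut S863 F1238: (36.035,87.907) → (102.060,70.957) → (54.368,22.252) → (36.035,87.907) (closed)

[5] `<rect>` rectangle, #ff8800→cut S863 F1238: (122.305,87.168) → (135.332,87.168) → (135.332,64.591) → (122.305,64.591) → (122.305,87.168) (closed)

(bCNC post)
(Date: synthetic)
G21
G90
G0 X49.120 Y133.842
M4 S863
G1 X193.222 Y16.635 F1238
G1 X92.174 Y19.818
G1 X167.177 Y26.536
G1 X49.120 Y133.842
M5
G0 X25.097 Y96.358
M4 S863
G1 X48.308 Y91.088 F1238
G1 X58.659 Y69.655
G1 X48.356 Y48.198
G1 X25.156 Y42.876
G1 X6.531 Y57.696
G1 X6.504 Y81.497
G1 X25.097 Y96.358
M5
G0 X7.568 Y143.682
M4 S863
G1 X17.382 Y149.485 F1238
G1 X28.424 Y146.648
G1 X34.227 Y136.834
G1 X31.390 Y125.792
G1 X21.576 Y119.989
G1 X10.534 Y122.826
G1 X4.731 Y132.640
G1 X7.568 Y143.682
M5
G0 X36.035 Y87.907
M4 S863
G1 X102.060 Y70.957 F1238
G1 X54.368 Y22.252
G1 X36.035 Y87.907
M5
G0 X122.305 Y87.168
M4 S863
G1 X135.332 Y87.168 F1238
G1 X135.332 Y64.591
G1 X122.305 Y64.591
G1 X122.305 Y87.168
M5
G0 X0.000 Y0.000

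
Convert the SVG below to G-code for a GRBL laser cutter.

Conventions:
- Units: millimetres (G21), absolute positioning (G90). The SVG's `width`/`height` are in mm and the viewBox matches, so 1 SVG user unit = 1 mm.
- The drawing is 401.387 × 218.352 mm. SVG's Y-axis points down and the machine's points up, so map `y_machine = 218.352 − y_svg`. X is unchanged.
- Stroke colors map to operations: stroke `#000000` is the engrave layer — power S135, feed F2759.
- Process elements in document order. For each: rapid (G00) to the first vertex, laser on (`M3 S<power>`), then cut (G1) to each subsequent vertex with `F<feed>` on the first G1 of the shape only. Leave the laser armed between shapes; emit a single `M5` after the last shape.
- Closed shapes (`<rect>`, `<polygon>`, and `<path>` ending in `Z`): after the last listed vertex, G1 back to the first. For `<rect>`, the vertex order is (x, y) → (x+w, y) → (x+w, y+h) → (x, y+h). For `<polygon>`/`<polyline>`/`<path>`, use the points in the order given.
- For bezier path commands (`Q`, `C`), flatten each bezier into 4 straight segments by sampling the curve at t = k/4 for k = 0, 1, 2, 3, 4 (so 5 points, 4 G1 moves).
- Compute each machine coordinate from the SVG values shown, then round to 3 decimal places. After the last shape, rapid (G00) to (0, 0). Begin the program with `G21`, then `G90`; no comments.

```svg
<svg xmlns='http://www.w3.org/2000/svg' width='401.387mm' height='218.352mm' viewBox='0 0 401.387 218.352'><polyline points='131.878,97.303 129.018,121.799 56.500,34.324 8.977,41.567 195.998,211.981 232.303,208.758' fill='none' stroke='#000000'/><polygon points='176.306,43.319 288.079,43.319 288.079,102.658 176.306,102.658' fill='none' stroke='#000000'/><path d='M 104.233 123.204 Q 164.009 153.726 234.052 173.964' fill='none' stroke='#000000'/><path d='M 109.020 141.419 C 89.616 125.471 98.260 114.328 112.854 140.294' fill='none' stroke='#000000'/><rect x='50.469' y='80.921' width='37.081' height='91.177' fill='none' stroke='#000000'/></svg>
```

G21
G90
G00 X131.878 Y121.049
M3 S135
G1 X129.018 Y96.553 F2759
G1 X56.500 Y184.028
G1 X8.977 Y176.785
G1 X195.998 Y6.371
G1 X232.303 Y9.594
G00 X176.306 Y175.033
M3 S135
G1 X288.079 Y175.033 F2759
G1 X288.079 Y115.694
G1 X176.306 Y115.694
G1 X176.306 Y175.033
G00 X104.233 Y95.148
M3 S135
G1 X134.763 Y80.530 F2759
G1 X166.576 Y67.197
G1 X199.672 Y55.150
G1 X234.052 Y44.388
G00 X109.020 Y76.933
M3 S135
G1 X99.381 Y87.488 F2759
G1 X98.188 Y93.213
G1 X103.369 Y91.079
G1 X112.854 Y78.058
G00 X50.469 Y137.431
M3 S135
G1 X87.550 Y137.431 F2759
G1 X87.550 Y46.254
G1 X50.469 Y46.254
G1 X50.469 Y137.431
M5
G00 X0.000 Y0.000

Since the viewBox matches the mm dimensions, user units are millimetres directly. The only transform is the Y-flip y_m = 218.352 − y_svg.

Shape 1 is a open polyline drawn with `<polyline>`. Its stroke #000000 means engrave at S135, F2759. After flipping Y the toolpath is (131.878,121.049) → (129.018,96.553) → (56.500,184.028) → (8.977,176.785) → (195.998,6.371) → (232.303,9.594).

Shape 2 is a rectangle drawn with `<polygon>`. Its stroke #000000 means engrave at S135, F2759. After flipping Y the toolpath is (176.306,175.033) → (288.079,175.033) → (288.079,115.694) → (176.306,115.694) → (176.306,175.033), returning to the start.

Shape 3 is a quadratic bezier drawn with `<path>`. Its stroke #000000 means engrave at S135, F2759. After flipping Y the toolpath is (104.233,95.148) → (134.763,80.530) → (166.576,67.197) → (199.672,55.150) → (234.052,44.388).

Shape 4 is a cubic bezier drawn with `<path>`. Its stroke #000000 means engrave at S135, F2759. After flipping Y the toolpath is (109.020,76.933) → (99.381,87.488) → (98.188,93.213) → (103.369,91.079) → (112.854,78.058).

Shape 5 is a rectangle drawn with `<rect>`. Its stroke #000000 means engrave at S135, F2759. After flipping Y the toolpath is (50.469,137.431) → (87.550,137.431) → (87.550,46.254) → (50.469,46.254) → (50.469,137.431), returning to the start.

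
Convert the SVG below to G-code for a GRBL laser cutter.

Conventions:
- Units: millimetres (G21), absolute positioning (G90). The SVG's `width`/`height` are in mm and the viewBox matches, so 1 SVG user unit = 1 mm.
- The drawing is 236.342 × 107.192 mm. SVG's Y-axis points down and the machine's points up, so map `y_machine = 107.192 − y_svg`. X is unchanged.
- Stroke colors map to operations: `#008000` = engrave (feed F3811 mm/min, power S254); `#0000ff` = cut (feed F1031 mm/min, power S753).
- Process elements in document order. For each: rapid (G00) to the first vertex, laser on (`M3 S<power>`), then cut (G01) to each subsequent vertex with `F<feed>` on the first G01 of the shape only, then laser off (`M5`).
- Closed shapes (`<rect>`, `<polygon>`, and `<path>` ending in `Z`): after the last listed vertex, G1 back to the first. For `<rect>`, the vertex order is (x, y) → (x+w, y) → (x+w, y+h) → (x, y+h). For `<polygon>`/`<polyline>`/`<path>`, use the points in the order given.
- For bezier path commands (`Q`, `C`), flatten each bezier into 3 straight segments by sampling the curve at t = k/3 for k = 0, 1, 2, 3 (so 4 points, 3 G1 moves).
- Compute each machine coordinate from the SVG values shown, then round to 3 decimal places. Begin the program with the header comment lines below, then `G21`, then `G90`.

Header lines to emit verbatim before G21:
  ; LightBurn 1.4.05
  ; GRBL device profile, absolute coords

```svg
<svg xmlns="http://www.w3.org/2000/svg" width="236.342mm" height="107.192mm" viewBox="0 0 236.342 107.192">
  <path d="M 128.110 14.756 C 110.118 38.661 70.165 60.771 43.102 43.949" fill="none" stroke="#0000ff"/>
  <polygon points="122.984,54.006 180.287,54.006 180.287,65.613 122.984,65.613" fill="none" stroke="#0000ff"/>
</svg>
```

; LightBurn 1.4.05
; GRBL device profile, absolute coords
G21
G90
G00 X128.110 Y92.436
M3 S753
G01 X104.088 Y70.505 F1031
G01 X73.171 Y58.023
G01 X43.102 Y63.243
M5
G00 X122.984 Y53.186
M3 S753
G01 X180.287 Y53.186 F1031
G01 X180.287 Y41.579
G01 X122.984 Y41.579
G01 X122.984 Y53.186
M5

Since the viewBox matches the mm dimensions, user units are millimetres directly. The only transform is the Y-flip y_m = 107.192 − y_svg.

Shape 1 is a cubic bezier drawn with `<path>`. Its stroke #0000ff means cut at S753, F1031. After flipping Y the toolpath is (128.110,92.436) → (104.088,70.505) → (73.171,58.023) → (43.102,63.243).

Shape 2 is a rectangle drawn with `<polygon>`. Its stroke #0000ff means cut at S753, F1031. After flipping Y the toolpath is (122.984,53.186) → (180.287,53.186) → (180.287,41.579) → (122.984,41.579) → (122.984,53.186), returning to the start.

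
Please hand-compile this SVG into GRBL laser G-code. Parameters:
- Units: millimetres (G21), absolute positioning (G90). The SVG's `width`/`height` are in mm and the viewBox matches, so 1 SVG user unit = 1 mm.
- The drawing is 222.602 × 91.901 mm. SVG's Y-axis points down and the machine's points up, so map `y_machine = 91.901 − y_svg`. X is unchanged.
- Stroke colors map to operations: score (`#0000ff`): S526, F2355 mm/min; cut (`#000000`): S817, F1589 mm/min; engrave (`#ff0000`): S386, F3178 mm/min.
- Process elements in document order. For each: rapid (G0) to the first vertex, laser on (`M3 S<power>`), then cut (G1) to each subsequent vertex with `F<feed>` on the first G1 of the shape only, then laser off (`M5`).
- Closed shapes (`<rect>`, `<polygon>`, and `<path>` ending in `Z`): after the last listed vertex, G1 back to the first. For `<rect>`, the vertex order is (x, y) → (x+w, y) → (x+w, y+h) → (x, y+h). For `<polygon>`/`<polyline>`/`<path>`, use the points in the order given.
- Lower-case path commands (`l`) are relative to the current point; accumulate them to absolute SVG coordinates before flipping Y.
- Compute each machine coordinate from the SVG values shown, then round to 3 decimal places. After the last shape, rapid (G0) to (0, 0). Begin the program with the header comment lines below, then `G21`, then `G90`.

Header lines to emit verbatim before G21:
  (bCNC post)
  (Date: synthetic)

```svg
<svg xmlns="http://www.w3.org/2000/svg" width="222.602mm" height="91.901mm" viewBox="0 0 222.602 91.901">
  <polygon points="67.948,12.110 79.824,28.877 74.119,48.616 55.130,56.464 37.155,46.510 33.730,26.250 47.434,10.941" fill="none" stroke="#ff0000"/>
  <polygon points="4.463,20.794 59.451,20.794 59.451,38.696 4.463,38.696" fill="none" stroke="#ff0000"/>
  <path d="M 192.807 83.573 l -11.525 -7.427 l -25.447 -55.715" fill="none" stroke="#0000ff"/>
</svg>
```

1 u = 1 mm; y_m = 91.901 − y.

[1] `<polygon>` regular polygon, #ff0000→engrave S386 F3178: (67.948,79.791) → (79.824,63.024) → (74.119,43.285) → (55.130,35.437) → (37.155,45.391) → (33.730,65.651) → (47.434,80.960) → (67.948,79.791) (closed)

[2] `<polygon>` rectangle, #ff0000→engrave S386 F3178: (4.463,71.107) → (59.451,71.107) → (59.451,53.205) → (4.463,53.205) → (4.463,71.107) (closed)

[3] `<path>` open polyline, #0000ff→score S526 F2355: (192.807,8.328) → (181.282,15.755) → (155.835,71.470)

(bCNC post)
(Date: synthetic)
G21
G90
G0 X67.948 Y79.791
M3 S386
G1 X79.824 Y63.024 F3178
G1 X74.119 Y43.285
G1 X55.130 Y35.437
G1 X37.155 Y45.391
G1 X33.730 Y65.651
G1 X47.434 Y80.960
G1 X67.948 Y79.791
M5
G0 X4.463 Y71.107
M3 S386
G1 X59.451 Y71.107 F3178
G1 X59.451 Y53.205
G1 X4.463 Y53.205
G1 X4.463 Y71.107
M5
G0 X192.807 Y8.328
M3 S526
G1 X181.282 Y15.755 F2355
G1 X155.835 Y71.470
M5
G0 X0.000 Y0.000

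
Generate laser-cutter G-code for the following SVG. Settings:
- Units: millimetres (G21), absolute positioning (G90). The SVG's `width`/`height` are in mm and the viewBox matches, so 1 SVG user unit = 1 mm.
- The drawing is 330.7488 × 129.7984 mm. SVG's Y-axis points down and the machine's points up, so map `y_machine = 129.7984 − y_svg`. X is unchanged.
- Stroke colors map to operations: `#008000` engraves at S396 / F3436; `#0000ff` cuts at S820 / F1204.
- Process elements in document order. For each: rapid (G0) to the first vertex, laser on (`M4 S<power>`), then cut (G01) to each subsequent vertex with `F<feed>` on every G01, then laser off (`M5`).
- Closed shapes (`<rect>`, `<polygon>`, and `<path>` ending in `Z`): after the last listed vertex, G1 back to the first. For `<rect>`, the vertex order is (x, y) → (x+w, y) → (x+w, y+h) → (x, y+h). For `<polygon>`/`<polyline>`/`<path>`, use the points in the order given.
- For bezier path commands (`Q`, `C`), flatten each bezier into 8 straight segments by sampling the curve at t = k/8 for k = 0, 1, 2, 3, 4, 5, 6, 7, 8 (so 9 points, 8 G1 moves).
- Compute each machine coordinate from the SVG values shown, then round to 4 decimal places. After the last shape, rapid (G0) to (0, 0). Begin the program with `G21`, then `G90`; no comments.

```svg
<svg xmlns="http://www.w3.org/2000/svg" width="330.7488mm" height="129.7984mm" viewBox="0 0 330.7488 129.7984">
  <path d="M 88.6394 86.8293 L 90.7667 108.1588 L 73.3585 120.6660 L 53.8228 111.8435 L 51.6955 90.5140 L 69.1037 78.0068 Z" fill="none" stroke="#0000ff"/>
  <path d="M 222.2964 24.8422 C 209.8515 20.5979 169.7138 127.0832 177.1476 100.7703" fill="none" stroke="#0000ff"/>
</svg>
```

1 u = 1 mm; y_m = 129.7984 − y.

[1] `<path>` regular polygon, #0000ff→cut S820 F1204: (88.6394,42.9691) → (90.7667,21.6396) → (73.3585,9.1324) → (53.8228,17.9549) → (51.6955,39.2844) → (69.1037,51.7916) → (88.6394,42.9691) (closed)

[2] `<path>` cubic bezier, #0000ff→cut S820 F1204: (222.2964,104.9562) → (216.4785,101.8330) → (208.9463,91.1827) → (200.5820,75.8593) → (192.2675,58.7164) → (184.8848,42.6080) → (179.3159,30.3880) → (176.4428,24.9100) → (177.1476,29.0281)

G21
G90
G0 X88.6394 Y42.9691
M4 S820
G01 X90.7667 Y21.6396 F1204
G01 X73.3585 Y9.1324 F1204
G01 X53.8228 Y17.9549 F1204
G01 X51.6955 Y39.2844 F1204
G01 X69.1037 Y51.7916 F1204
G01 X88.6394 Y42.9691 F1204
M5
G0 X222.2964 Y104.9562
M4 S820
G01 X216.4785 Y101.8330 F1204
G01 X208.9463 Y91.1827 F1204
G01 X200.5820 Y75.8593 F1204
G01 X192.2675 Y58.7164 F1204
G01 X184.8848 Y42.6080 F1204
G01 X179.3159 Y30.3880 F1204
G01 X176.4428 Y24.9100 F1204
G01 X177.1476 Y29.0281 F1204
M5
G0 X0.0000 Y0.0000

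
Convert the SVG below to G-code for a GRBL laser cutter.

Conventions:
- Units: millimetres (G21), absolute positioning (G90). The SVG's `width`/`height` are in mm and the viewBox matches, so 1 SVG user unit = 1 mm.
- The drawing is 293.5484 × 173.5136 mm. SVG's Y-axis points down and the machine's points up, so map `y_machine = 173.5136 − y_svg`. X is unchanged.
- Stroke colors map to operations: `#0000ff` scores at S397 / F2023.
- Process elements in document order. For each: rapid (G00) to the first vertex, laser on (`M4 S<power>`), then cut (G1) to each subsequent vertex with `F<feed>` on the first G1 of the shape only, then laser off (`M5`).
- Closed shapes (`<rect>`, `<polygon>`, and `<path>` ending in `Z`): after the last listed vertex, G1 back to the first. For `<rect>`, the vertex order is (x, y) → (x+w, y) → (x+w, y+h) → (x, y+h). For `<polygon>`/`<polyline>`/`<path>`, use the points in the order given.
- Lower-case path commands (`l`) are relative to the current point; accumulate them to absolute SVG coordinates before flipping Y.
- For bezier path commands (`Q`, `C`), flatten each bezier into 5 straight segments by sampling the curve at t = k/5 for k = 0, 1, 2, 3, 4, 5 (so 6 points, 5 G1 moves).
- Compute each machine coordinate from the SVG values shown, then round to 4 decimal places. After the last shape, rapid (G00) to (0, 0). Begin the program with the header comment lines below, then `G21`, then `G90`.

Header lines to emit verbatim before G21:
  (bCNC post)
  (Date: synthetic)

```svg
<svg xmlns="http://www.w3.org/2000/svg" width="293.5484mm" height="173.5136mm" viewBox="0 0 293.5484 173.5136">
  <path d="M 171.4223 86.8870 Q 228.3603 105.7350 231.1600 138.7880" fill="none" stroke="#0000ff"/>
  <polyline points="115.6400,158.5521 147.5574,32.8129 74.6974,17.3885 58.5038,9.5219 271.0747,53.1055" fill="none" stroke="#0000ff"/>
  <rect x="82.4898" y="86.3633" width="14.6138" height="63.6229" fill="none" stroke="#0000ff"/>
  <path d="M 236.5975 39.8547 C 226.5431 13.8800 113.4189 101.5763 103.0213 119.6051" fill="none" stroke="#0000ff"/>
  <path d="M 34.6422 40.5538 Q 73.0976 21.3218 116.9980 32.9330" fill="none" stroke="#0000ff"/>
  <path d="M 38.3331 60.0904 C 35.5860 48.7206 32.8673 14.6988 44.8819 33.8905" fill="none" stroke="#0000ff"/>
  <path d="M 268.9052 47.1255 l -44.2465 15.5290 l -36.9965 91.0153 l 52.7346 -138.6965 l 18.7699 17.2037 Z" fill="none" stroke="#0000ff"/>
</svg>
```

(bCNC post)
(Date: synthetic)
G21
G90
G00 X171.4223 Y86.6266
M4 S397
G1 X192.0320 Y78.5192 F2023
G1 X208.3106 Y69.2754
G1 X220.2581 Y58.8952
G1 X227.8746 Y47.3786
G1 X231.1600 Y34.7256
M5
G00 X115.6400 Y14.9615
M4 S397
G1 X147.5574 Y140.7007 F2023
G1 X74.6974 Y156.1251
G1 X58.5038 Y163.9917
G1 X271.0747 Y120.4081
M5
G00 X82.4898 Y87.1503
M4 S397
G1 X97.1036 Y87.1503 F2023
G1 X97.1036 Y23.5274
G1 X82.4898 Y23.5274
G1 X82.4898 Y87.1503
M5
G00 X236.5975 Y133.6589
M4 S397
G1 X219.8429 Y137.0699 F2023
G1 X188.2297 Y122.0001
G1 X151.6362 Y97.2498
G1 X119.9407 Y71.6192
G1 X103.0213 Y53.9085
M5
G00 X34.6422 Y132.9598
M4 S397
G1 X50.2422 Y139.4189 F2023
G1 X66.2777 Y143.4105
G1 X82.7489 Y144.9346
G1 X99.6556 Y143.9914
G1 X116.9980 Y140.5806
M5
G00 X38.3331 Y113.4232
M4 S397
G1 X36.8059 Y122.3564 F2023
G1 X35.9913 Y133.0845
G1 X36.5953 Y141.9661
G1 X39.3235 Y145.3594
G1 X44.8819 Y139.6231
M5
G00 X268.9052 Y126.3881
M4 S397
G1 X224.6587 Y110.8591 F2023
G1 X187.6622 Y19.8438
G1 X240.3968 Y158.5403
G1 X259.1667 Y141.3366
G1 X268.9052 Y126.3881
M5
G00 X0.0000 Y0.0000

Since the viewBox matches the mm dimensions, user units are millimetres directly. The only transform is the Y-flip y_m = 173.5136 − y_svg.

Shape 1 is a quadratic bezier drawn with `<path>`. Its stroke #0000ff means score at S397, F2023. After flipping Y the toolpath is (171.4223,86.6266) → (192.0320,78.5192) → (208.3106,69.2754) → (220.2581,58.8952) → (227.8746,47.3786) → (231.1600,34.7256).

Shape 2 is a open polyline drawn with `<polyline>`. Its stroke #0000ff means score at S397, F2023. After flipping Y the toolpath is (115.6400,14.9615) → (147.5574,140.7007) → (74.6974,156.1251) → (58.5038,163.9917) → (271.0747,120.4081).

Shape 3 is a rectangle drawn with `<rect>`. Its stroke #0000ff means score at S397, F2023. After flipping Y the toolpath is (82.4898,87.1503) → (97.1036,87.1503) → (97.1036,23.5274) → (82.4898,23.5274) → (82.4898,87.1503), returning to the start.

Shape 4 is a cubic bezier drawn with `<path>`. Its stroke #0000ff means score at S397, F2023. After flipping Y the toolpath is (236.5975,133.6589) → (219.8429,137.0699) → (188.2297,122.0001) → (151.6362,97.2498) → (119.9407,71.6192) → (103.0213,53.9085).

Shape 5 is a quadratic bezier drawn with `<path>`. Its stroke #0000ff means score at S397, F2023. After flipping Y the toolpath is (34.6422,132.9598) → (50.2422,139.4189) → (66.2777,143.4105) → (82.7489,144.9346) → (99.6556,143.9914) → (116.9980,140.5806).

Shape 6 is a cubic bezier drawn with `<path>`. Its stroke #0000ff means score at S397, F2023. After flipping Y the toolpath is (38.3331,113.4232) → (36.8059,122.3564) → (35.9913,133.0845) → (36.5953,141.9661) → (39.3235,145.3594) → (44.8819,139.6231).

Shape 7 is a closed polygon drawn with `<path>`. Its stroke #0000ff means score at S397, F2023. After flipping Y the toolpath is (268.9052,126.3881) → (224.6587,110.8591) → (187.6622,19.8438) → (240.3968,158.5403) → (259.1667,141.3366) → (268.9052,126.3881), returning to the start.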